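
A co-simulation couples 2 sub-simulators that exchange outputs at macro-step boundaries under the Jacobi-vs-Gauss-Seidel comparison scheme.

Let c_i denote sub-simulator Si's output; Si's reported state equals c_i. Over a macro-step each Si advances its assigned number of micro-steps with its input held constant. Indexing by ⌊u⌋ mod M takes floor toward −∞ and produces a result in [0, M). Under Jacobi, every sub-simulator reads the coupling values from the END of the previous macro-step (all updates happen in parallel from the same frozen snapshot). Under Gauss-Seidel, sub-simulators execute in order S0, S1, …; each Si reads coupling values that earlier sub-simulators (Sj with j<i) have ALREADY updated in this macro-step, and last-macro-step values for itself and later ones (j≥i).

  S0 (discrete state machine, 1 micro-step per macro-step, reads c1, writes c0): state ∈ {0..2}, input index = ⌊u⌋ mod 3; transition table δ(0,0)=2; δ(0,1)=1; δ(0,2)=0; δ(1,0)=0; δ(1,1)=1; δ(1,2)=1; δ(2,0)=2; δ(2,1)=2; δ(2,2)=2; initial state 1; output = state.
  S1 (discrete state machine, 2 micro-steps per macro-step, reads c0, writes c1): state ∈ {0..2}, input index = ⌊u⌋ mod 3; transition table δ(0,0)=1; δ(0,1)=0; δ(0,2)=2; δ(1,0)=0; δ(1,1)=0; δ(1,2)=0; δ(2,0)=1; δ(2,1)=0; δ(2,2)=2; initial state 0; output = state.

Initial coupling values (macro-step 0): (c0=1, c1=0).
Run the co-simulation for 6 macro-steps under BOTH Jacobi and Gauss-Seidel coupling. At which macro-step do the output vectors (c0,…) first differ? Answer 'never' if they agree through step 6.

[Jacobi] macro 1: S0 reads c1=0 → after 1×micro: 0; S1 reads c0=1 → after 2×micro: 0 ⇒ (c0=0, c1=0)
[Jacobi] macro 2: S0 reads c1=0 → after 1×micro: 2; S1 reads c0=0 → after 2×micro: 0 ⇒ (c0=2, c1=0)
[Jacobi] macro 3: S0 reads c1=0 → after 1×micro: 2; S1 reads c0=2 → after 2×micro: 2 ⇒ (c0=2, c1=2)
[Jacobi] macro 4: S0 reads c1=2 → after 1×micro: 2; S1 reads c0=2 → after 2×micro: 2 ⇒ (c0=2, c1=2)
[Jacobi] macro 5: S0 reads c1=2 → after 1×micro: 2; S1 reads c0=2 → after 2×micro: 2 ⇒ (c0=2, c1=2)
[Jacobi] macro 6: S0 reads c1=2 → after 1×micro: 2; S1 reads c0=2 → after 2×micro: 2 ⇒ (c0=2, c1=2)
[Gauss-Seidel] macro 1: S0 reads c1=0 → after 1×micro: 0; S1 reads c0=0 → after 2×micro: 0 ⇒ (c0=0, c1=0)
[Gauss-Seidel] macro 2: S0 reads c1=0 → after 1×micro: 2; S1 reads c0=2 → after 2×micro: 2 ⇒ (c0=2, c1=2)
[Gauss-Seidel] macro 3: S0 reads c1=2 → after 1×micro: 2; S1 reads c0=2 → after 2×micro: 2 ⇒ (c0=2, c1=2)
[Gauss-Seidel] macro 4: S0 reads c1=2 → after 1×micro: 2; S1 reads c0=2 → after 2×micro: 2 ⇒ (c0=2, c1=2)
[Gauss-Seidel] macro 5: S0 reads c1=2 → after 1×micro: 2; S1 reads c0=2 → after 2×micro: 2 ⇒ (c0=2, c1=2)
[Gauss-Seidel] macro 6: S0 reads c1=2 → after 1×micro: 2; S1 reads c0=2 → after 2×micro: 2 ⇒ (c0=2, c1=2)

first divergence at macro-step: 2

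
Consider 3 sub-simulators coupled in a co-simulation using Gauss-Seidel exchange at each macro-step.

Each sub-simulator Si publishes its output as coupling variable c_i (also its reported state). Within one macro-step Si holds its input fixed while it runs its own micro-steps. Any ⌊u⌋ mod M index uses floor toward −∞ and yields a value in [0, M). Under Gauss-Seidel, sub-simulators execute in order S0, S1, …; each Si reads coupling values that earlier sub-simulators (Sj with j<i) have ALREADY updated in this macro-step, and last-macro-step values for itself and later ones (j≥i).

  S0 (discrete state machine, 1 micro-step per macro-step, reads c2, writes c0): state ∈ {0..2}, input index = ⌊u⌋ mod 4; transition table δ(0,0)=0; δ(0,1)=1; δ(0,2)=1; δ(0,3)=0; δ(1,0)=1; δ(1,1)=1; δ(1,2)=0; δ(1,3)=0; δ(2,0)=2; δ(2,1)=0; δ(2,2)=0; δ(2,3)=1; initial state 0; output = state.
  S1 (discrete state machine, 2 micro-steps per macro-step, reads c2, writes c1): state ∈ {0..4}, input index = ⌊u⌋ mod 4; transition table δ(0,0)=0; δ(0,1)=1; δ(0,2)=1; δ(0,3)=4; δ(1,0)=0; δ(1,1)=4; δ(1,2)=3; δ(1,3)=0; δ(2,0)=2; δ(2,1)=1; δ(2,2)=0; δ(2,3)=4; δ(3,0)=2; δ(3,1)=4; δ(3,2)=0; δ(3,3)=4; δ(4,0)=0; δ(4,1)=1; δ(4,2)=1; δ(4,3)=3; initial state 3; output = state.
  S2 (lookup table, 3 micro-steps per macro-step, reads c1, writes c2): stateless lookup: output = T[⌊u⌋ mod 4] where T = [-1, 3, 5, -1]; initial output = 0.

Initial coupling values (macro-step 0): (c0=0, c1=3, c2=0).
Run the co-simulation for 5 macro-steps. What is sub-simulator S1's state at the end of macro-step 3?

macro 1: S0 reads c2=0 → after 1×micro: 0; S1 reads c2=0 → after 2×micro: 2; S2 reads c1=2 → after 3×micro: 5 ⇒ (c0=0, c1=2, c2=5)
macro 2: S0 reads c2=5 → after 1×micro: 1; S1 reads c2=5 → after 2×micro: 4; S2 reads c1=4 → after 3×micro: -1 ⇒ (c0=1, c1=4, c2=-1)
macro 3: S0 reads c2=-1 → after 1×micro: 0; S1 reads c2=-1 → after 2×micro: 4; S2 reads c1=4 → after 3×micro: -1 ⇒ (c0=0, c1=4, c2=-1)
macro 4: S0 reads c2=-1 → after 1×micro: 0; S1 reads c2=-1 → after 2×micro: 4; S2 reads c1=4 → after 3×micro: -1 ⇒ (c0=0, c1=4, c2=-1)
macro 5: S0 reads c2=-1 → after 1×micro: 0; S1 reads c2=-1 → after 2×micro: 4; S2 reads c1=4 → after 3×micro: -1 ⇒ (c0=0, c1=4, c2=-1)

S1 state at macro-step 3 = 4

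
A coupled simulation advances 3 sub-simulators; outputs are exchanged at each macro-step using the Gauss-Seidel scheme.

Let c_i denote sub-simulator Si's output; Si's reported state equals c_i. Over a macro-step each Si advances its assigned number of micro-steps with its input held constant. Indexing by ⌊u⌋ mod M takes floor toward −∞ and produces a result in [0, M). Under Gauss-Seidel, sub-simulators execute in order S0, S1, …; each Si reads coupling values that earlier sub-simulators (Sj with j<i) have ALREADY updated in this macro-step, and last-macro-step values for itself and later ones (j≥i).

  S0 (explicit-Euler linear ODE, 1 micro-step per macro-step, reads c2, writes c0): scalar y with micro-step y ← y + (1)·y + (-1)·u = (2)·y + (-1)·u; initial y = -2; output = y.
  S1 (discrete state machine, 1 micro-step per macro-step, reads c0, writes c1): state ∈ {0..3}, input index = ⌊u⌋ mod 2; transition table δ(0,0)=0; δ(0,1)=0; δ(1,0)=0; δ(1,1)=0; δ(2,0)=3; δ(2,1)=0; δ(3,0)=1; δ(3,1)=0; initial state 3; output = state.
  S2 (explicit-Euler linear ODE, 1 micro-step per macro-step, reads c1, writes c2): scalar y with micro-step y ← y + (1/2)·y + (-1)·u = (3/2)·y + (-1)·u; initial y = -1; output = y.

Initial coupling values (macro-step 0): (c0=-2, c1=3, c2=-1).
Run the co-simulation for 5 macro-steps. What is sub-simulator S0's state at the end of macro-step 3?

macro 1: S0 reads c2=-1 → after 1×micro: -3; S1 reads c0=-3 → after 1×micro: 0; S2 reads c1=0 → after 1×micro: -3/2 ⇒ (c0=-3, c1=0, c2=-3/2)
macro 2: S0 reads c2=-3/2 → after 1×micro: -9/2; S1 reads c0=-9/2 → after 1×micro: 0; S2 reads c1=0 → after 1×micro: -9/4 ⇒ (c0=-9/2, c1=0, c2=-9/4)
macro 3: S0 reads c2=-9/4 → after 1×micro: -27/4; S1 reads c0=-27/4 → after 1×micro: 0; S2 reads c1=0 → after 1×micro: -27/8 ⇒ (c0=-27/4, c1=0, c2=-27/8)
macro 4: S0 reads c2=-27/8 → after 1×micro: -81/8; S1 reads c0=-81/8 → after 1×micro: 0; S2 reads c1=0 → after 1×micro: -81/16 ⇒ (c0=-81/8, c1=0, c2=-81/16)
macro 5: S0 reads c2=-81/16 → after 1×micro: -243/16; S1 reads c0=-243/16 → after 1×micro: 0; S2 reads c1=0 → after 1×micro: -243/32 ⇒ (c0=-243/16, c1=0, c2=-243/32)

S0 state at macro-step 3 = -27/4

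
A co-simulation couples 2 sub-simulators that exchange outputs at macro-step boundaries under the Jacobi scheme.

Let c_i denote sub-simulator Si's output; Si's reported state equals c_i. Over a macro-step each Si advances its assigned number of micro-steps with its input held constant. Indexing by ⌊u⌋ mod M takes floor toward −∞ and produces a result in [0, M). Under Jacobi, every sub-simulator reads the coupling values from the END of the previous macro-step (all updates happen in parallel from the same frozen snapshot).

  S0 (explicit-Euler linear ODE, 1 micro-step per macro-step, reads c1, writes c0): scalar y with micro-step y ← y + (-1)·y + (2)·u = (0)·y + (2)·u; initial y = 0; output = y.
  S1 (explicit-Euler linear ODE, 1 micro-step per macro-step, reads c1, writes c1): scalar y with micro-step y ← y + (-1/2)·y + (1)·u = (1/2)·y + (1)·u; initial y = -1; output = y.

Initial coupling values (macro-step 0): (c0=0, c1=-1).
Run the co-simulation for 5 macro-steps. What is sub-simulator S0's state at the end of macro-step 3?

S0 state at macro-step 3 = -9/2

macro 1: S0 reads c1=-1 → after 1×micro: -2; S1 reads c1=-1 → after 1×micro: -3/2 ⇒ (c0=-2, c1=-3/2)
macro 2: S0 reads c1=-3/2 → after 1×micro: -3; S1 reads c1=-3/2 → after 1×micro: -9/4 ⇒ (c0=-3, c1=-9/4)
macro 3: S0 reads c1=-9/4 → after 1×micro: -9/2; S1 reads c1=-9/4 → after 1×micro: -27/8 ⇒ (c0=-9/2, c1=-27/8)
macro 4: S0 reads c1=-27/8 → after 1×micro: -27/4; S1 reads c1=-27/8 → after 1×micro: -81/16 ⇒ (c0=-27/4, c1=-81/16)
macro 5: S0 reads c1=-81/16 → after 1×micro: -81/8; S1 reads c1=-81/16 → after 1×micro: -243/32 ⇒ (c0=-81/8, c1=-243/32)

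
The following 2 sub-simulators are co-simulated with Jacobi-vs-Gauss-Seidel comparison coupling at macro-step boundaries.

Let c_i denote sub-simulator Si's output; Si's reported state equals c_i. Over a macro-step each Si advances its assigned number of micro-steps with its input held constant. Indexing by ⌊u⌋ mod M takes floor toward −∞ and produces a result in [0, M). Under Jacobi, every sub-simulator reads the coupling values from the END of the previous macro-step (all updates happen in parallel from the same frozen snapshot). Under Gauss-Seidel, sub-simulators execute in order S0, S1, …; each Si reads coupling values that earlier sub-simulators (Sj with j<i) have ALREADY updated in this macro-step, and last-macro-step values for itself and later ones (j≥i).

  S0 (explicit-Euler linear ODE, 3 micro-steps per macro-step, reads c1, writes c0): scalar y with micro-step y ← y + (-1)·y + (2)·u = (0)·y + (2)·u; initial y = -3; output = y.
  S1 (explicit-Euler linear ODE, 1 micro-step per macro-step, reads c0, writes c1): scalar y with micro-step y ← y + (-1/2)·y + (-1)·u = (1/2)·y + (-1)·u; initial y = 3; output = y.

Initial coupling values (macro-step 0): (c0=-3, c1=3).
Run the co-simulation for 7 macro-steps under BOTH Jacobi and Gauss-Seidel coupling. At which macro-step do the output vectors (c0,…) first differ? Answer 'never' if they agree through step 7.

[Jacobi] macro 1: S0 reads c1=3 → after 3×micro: 6; S1 reads c0=-3 → after 1×micro: 9/2 ⇒ (c0=6, c1=9/2)
[Jacobi] macro 2: S0 reads c1=9/2 → after 3×micro: 9; S1 reads c0=6 → after 1×micro: -15/4 ⇒ (c0=9, c1=-15/4)
[Jacobi] macro 3: S0 reads c1=-15/4 → after 3×micro: -15/2; S1 reads c0=9 → after 1×micro: -87/8 ⇒ (c0=-15/2, c1=-87/8)
[Jacobi] macro 4: S0 reads c1=-87/8 → after 3×micro: -87/4; S1 reads c0=-15/2 → after 1×micro: 33/16 ⇒ (c0=-87/4, c1=33/16)
[Jacobi] macro 5: S0 reads c1=33/16 → after 3×micro: 33/8; S1 reads c0=-87/4 → after 1×micro: 729/32 ⇒ (c0=33/8, c1=729/32)
[Jacobi] macro 6: S0 reads c1=729/32 → after 3×micro: 729/16; S1 reads c0=33/8 → after 1×micro: 465/64 ⇒ (c0=729/16, c1=465/64)
[Jacobi] macro 7: S0 reads c1=465/64 → after 3×micro: 465/32; S1 reads c0=729/16 → after 1×micro: -5367/128 ⇒ (c0=465/32, c1=-5367/128)
[Gauss-Seidel] macro 1: S0 reads c1=3 → after 3×micro: 6; S1 reads c0=6 → after 1×micro: -9/2 ⇒ (c0=6, c1=-9/2)
[Gauss-Seidel] macro 2: S0 reads c1=-9/2 → after 3×micro: -9; S1 reads c0=-9 → after 1×micro: 27/4 ⇒ (c0=-9, c1=27/4)
[Gauss-Seidel] macro 3: S0 reads c1=27/4 → after 3×micro: 27/2; S1 reads c0=27/2 → after 1×micro: -81/8 ⇒ (c0=27/2, c1=-81/8)
[Gauss-Seidel] macro 4: S0 reads c1=-81/8 → after 3×micro: -81/4; S1 reads c0=-81/4 → after 1×micro: 243/16 ⇒ (c0=-81/4, c1=243/16)
[Gauss-Seidel] macro 5: S0 reads c1=243/16 → after 3×micro: 243/8; S1 reads c0=243/8 → after 1×micro: -729/32 ⇒ (c0=243/8, c1=-729/32)
[Gauss-Seidel] macro 6: S0 reads c1=-729/32 → after 3×micro: -729/16; S1 reads c0=-729/16 → after 1×micro: 2187/64 ⇒ (c0=-729/16, c1=2187/64)
[Gauss-Seidel] macro 7: S0 reads c1=2187/64 → after 3×micro: 2187/32; S1 reads c0=2187/32 → after 1×micro: -6561/128 ⇒ (c0=2187/32, c1=-6561/128)

first divergence at macro-step: 1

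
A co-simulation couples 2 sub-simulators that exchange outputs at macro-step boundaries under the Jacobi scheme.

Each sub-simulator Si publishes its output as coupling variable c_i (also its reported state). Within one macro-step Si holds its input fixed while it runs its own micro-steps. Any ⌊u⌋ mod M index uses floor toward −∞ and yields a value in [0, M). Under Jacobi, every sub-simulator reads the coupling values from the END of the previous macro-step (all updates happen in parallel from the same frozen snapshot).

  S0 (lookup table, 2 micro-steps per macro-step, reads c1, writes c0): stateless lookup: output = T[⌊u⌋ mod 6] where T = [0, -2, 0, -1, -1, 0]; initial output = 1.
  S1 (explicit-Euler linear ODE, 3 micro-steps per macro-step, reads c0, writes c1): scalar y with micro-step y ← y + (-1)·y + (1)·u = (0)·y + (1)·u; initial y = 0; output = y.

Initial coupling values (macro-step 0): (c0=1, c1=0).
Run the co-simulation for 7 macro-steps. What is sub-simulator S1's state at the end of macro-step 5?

S1 state at macro-step 5 = -1

macro 1: S0 reads c1=0 → after 2×micro: 0; S1 reads c0=1 → after 3×micro: 1 ⇒ (c0=0, c1=1)
macro 2: S0 reads c1=1 → after 2×micro: -2; S1 reads c0=0 → after 3×micro: 0 ⇒ (c0=-2, c1=0)
macro 3: S0 reads c1=0 → after 2×micro: 0; S1 reads c0=-2 → after 3×micro: -2 ⇒ (c0=0, c1=-2)
macro 4: S0 reads c1=-2 → after 2×micro: -1; S1 reads c0=0 → after 3×micro: 0 ⇒ (c0=-1, c1=0)
macro 5: S0 reads c1=0 → after 2×micro: 0; S1 reads c0=-1 → after 3×micro: -1 ⇒ (c0=0, c1=-1)
macro 6: S0 reads c1=-1 → after 2×micro: 0; S1 reads c0=0 → after 3×micro: 0 ⇒ (c0=0, c1=0)
macro 7: S0 reads c1=0 → after 2×micro: 0; S1 reads c0=0 → after 3×micro: 0 ⇒ (c0=0, c1=0)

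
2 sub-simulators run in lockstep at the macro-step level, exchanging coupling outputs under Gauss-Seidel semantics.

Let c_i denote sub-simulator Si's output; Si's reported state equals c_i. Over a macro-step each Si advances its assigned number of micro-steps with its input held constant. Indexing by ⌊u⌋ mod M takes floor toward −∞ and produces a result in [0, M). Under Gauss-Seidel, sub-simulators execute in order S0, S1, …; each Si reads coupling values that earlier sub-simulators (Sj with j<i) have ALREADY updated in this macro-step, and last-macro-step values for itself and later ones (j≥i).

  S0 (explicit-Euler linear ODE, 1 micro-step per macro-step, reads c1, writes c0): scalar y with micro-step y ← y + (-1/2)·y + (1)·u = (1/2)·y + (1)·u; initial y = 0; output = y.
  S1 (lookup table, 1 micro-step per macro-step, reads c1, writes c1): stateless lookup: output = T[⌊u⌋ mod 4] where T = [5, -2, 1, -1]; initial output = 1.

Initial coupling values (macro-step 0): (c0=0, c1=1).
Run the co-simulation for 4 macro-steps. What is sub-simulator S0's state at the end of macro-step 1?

S0 state at macro-step 1 = 1

macro 1: S0 reads c1=1 → after 1×micro: 1; S1 reads c1=1 → after 1×micro: -2 ⇒ (c0=1, c1=-2)
macro 2: S0 reads c1=-2 → after 1×micro: -3/2; S1 reads c1=-2 → after 1×micro: 1 ⇒ (c0=-3/2, c1=1)
macro 3: S0 reads c1=1 → after 1×micro: 1/4; S1 reads c1=1 → after 1×micro: -2 ⇒ (c0=1/4, c1=-2)
macro 4: S0 reads c1=-2 → after 1×micro: -15/8; S1 reads c1=-2 → after 1×micro: 1 ⇒ (c0=-15/8, c1=1)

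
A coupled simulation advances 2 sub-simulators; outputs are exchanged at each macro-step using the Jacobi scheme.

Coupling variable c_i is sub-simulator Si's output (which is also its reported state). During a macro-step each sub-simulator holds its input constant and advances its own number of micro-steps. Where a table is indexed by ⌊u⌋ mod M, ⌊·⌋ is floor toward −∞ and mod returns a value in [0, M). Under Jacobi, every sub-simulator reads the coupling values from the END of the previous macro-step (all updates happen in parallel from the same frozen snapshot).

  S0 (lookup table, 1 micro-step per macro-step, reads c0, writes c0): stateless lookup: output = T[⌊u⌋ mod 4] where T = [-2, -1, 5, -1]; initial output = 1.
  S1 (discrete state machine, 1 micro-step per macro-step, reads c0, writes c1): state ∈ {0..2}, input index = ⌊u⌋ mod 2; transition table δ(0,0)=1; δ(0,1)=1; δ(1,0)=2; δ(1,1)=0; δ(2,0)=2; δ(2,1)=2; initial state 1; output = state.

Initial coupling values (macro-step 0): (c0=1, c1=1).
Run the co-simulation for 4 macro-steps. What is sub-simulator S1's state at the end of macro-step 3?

S1 state at macro-step 3 = 0

macro 1: S0 reads c0=1 → after 1×micro: -1; S1 reads c0=1 → after 1×micro: 0 ⇒ (c0=-1, c1=0)
macro 2: S0 reads c0=-1 → after 1×micro: -1; S1 reads c0=-1 → after 1×micro: 1 ⇒ (c0=-1, c1=1)
macro 3: S0 reads c0=-1 → after 1×micro: -1; S1 reads c0=-1 → after 1×micro: 0 ⇒ (c0=-1, c1=0)
macro 4: S0 reads c0=-1 → after 1×micro: -1; S1 reads c0=-1 → after 1×micro: 1 ⇒ (c0=-1, c1=1)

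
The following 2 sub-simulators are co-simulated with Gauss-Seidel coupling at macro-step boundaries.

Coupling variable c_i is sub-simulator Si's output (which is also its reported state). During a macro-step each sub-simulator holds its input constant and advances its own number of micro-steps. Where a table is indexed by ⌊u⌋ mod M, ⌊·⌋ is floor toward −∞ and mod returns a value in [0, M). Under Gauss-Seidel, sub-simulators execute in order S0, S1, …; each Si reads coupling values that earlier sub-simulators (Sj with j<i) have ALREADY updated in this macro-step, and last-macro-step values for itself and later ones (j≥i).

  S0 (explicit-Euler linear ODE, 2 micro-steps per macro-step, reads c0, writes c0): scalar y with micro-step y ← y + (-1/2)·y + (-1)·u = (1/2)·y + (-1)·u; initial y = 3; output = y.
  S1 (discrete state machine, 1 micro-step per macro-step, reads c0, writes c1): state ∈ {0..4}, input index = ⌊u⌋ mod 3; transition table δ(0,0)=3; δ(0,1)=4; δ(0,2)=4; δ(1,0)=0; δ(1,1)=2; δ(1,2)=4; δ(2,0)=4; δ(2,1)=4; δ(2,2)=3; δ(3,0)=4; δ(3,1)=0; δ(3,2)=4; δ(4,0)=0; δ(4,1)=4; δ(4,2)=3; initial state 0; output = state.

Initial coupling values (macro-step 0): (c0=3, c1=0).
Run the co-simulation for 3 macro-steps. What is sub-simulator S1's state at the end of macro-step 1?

macro 1: S0 reads c0=3 → after 2×micro: -15/4; S1 reads c0=-15/4 → after 1×micro: 4 ⇒ (c0=-15/4, c1=4)
macro 2: S0 reads c0=-15/4 → after 2×micro: 75/16; S1 reads c0=75/16 → after 1×micro: 4 ⇒ (c0=75/16, c1=4)
macro 3: S0 reads c0=75/16 → after 2×micro: -375/64; S1 reads c0=-375/64 → after 1×micro: 0 ⇒ (c0=-375/64, c1=0)

S1 state at macro-step 1 = 4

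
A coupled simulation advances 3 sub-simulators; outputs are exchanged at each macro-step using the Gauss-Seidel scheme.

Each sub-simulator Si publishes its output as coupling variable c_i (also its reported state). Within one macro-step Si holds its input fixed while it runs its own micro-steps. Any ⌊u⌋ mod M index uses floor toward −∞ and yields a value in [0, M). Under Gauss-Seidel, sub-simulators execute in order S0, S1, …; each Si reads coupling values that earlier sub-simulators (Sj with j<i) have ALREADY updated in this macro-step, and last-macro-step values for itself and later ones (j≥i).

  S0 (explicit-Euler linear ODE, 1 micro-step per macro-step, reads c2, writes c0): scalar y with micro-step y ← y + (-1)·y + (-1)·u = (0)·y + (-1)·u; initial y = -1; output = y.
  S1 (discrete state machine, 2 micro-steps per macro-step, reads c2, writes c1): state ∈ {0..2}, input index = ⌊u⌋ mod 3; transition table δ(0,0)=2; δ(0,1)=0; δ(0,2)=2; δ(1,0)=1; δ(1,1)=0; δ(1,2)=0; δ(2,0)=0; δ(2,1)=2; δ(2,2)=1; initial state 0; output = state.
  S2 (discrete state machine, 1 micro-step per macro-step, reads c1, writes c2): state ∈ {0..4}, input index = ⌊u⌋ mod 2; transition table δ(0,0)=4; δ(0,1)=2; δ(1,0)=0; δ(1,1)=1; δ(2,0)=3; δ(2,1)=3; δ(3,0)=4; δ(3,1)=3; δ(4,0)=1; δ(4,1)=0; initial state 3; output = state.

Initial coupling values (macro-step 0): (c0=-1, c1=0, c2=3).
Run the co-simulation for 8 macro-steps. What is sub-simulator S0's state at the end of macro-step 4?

S0 state at macro-step 4 = 0

macro 1: S0 reads c2=3 → after 1×micro: -3; S1 reads c2=3 → after 2×micro: 0; S2 reads c1=0 → after 1×micro: 4 ⇒ (c0=-3, c1=0, c2=4)
macro 2: S0 reads c2=4 → after 1×micro: -4; S1 reads c2=4 → after 2×micro: 0; S2 reads c1=0 → after 1×micro: 1 ⇒ (c0=-4, c1=0, c2=1)
macro 3: S0 reads c2=1 → after 1×micro: -1; S1 reads c2=1 → after 2×micro: 0; S2 reads c1=0 → after 1×micro: 0 ⇒ (c0=-1, c1=0, c2=0)
macro 4: S0 reads c2=0 → after 1×micro: 0; S1 reads c2=0 → after 2×micro: 0; S2 reads c1=0 → after 1×micro: 4 ⇒ (c0=0, c1=0, c2=4)
macro 5: S0 reads c2=4 → after 1×micro: -4; S1 reads c2=4 → after 2×micro: 0; S2 reads c1=0 → after 1×micro: 1 ⇒ (c0=-4, c1=0, c2=1)
macro 6: S0 reads c2=1 → after 1×micro: -1; S1 reads c2=1 → after 2×micro: 0; S2 reads c1=0 → after 1×micro: 0 ⇒ (c0=-1, c1=0, c2=0)
macro 7: S0 reads c2=0 → after 1×micro: 0; S1 reads c2=0 → after 2×micro: 0; S2 reads c1=0 → after 1×micro: 4 ⇒ (c0=0, c1=0, c2=4)
macro 8: S0 reads c2=4 → after 1×micro: -4; S1 reads c2=4 → after 2×micro: 0; S2 reads c1=0 → after 1×micro: 1 ⇒ (c0=-4, c1=0, c2=1)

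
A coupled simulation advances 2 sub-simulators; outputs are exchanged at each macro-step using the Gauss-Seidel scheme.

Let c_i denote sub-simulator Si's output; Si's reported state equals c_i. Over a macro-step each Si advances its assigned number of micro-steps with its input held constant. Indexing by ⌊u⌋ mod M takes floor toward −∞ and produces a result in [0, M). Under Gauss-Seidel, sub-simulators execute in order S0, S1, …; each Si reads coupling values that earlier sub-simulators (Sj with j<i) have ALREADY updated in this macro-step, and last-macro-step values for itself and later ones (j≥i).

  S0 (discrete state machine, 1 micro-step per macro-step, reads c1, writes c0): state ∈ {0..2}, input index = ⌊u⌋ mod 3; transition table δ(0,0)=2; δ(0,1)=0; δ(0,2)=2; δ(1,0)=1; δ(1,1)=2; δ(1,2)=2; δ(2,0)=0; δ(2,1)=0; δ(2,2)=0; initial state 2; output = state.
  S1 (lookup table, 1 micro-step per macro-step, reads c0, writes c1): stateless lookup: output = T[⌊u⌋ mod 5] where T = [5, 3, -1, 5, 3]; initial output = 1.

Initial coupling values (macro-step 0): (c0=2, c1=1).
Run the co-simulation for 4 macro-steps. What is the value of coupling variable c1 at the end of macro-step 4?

macro 1: S0 reads c1=1 → after 1×micro: 0; S1 reads c0=0 → after 1×micro: 5 ⇒ (c0=0, c1=5)
macro 2: S0 reads c1=5 → after 1×micro: 2; S1 reads c0=2 → after 1×micro: -1 ⇒ (c0=2, c1=-1)
macro 3: S0 reads c1=-1 → after 1×micro: 0; S1 reads c0=0 → after 1×micro: 5 ⇒ (c0=0, c1=5)
macro 4: S0 reads c1=5 → after 1×micro: 2; S1 reads c0=2 → after 1×micro: -1 ⇒ (c0=2, c1=-1)

c1 at macro-step 4 = -1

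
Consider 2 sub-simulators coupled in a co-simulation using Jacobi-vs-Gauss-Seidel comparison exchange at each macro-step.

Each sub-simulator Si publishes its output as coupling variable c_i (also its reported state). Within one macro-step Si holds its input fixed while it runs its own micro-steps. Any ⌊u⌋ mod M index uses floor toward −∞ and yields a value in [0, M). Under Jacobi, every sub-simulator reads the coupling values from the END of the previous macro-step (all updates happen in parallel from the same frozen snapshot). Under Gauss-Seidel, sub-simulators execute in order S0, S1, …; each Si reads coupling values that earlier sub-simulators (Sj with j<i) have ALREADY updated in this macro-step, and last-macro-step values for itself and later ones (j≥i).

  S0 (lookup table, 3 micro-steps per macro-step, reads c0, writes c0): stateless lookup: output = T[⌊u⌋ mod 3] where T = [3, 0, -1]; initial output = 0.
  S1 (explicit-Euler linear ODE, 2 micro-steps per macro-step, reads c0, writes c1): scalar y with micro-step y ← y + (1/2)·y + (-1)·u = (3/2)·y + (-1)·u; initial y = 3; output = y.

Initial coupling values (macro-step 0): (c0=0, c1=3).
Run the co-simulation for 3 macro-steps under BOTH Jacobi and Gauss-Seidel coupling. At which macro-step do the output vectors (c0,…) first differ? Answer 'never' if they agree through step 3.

[Jacobi] macro 1: S0 reads c0=0 → after 3×micro: 3; S1 reads c0=0 → after 2×micro: 27/4 ⇒ (c0=3, c1=27/4)
[Jacobi] macro 2: S0 reads c0=3 → after 3×micro: 3; S1 reads c0=3 → after 2×micro: 123/16 ⇒ (c0=3, c1=123/16)
[Jacobi] macro 3: S0 reads c0=3 → after 3×micro: 3; S1 reads c0=3 → after 2×micro: 627/64 ⇒ (c0=3, c1=627/64)
[Gauss-Seidel] macro 1: S0 reads c0=0 → after 3×micro: 3; S1 reads c0=3 → after 2×micro: -3/4 ⇒ (c0=3, c1=-3/4)
[Gauss-Seidel] macro 2: S0 reads c0=3 → after 3×micro: 3; S1 reads c0=3 → after 2×micro: -147/16 ⇒ (c0=3, c1=-147/16)
[Gauss-Seidel] macro 3: S0 reads c0=3 → after 3×micro: 3; S1 reads c0=3 → after 2×micro: -1803/64 ⇒ (c0=3, c1=-1803/64)

first divergence at macro-step: 1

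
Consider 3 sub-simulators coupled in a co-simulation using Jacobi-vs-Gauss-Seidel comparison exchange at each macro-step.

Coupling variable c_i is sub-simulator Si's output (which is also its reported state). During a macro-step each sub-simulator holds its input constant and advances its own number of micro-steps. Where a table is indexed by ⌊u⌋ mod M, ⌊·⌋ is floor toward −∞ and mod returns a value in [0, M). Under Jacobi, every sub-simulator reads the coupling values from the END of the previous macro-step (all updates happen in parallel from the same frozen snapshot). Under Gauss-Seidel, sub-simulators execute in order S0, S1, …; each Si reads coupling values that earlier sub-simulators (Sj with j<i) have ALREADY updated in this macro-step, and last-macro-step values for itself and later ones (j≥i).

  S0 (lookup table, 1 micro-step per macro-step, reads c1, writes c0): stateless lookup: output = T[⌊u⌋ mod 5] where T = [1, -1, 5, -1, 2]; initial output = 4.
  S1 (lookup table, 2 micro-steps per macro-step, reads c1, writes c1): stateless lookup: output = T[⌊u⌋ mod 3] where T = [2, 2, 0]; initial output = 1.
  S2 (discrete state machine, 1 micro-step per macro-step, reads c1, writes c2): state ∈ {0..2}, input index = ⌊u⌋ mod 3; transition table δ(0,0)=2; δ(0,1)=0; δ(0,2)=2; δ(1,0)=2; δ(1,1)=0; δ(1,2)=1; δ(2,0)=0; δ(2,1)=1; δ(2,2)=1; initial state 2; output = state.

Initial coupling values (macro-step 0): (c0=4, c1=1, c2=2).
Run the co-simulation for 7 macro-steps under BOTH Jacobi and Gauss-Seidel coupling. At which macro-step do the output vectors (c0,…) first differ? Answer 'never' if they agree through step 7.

[Jacobi] macro 1: S0 reads c1=1 → after 1×micro: -1; S1 reads c1=1 → after 2×micro: 2; S2 reads c1=1 → after 1×micro: 1 ⇒ (c0=-1, c1=2, c2=1)
[Jacobi] macro 2: S0 reads c1=2 → after 1×micro: 5; S1 reads c1=2 → after 2×micro: 0; S2 reads c1=2 → after 1×micro: 1 ⇒ (c0=5, c1=0, c2=1)
[Jacobi] macro 3: S0 reads c1=0 → after 1×micro: 1; S1 reads c1=0 → after 2×micro: 2; S2 reads c1=0 → after 1×micro: 2 ⇒ (c0=1, c1=2, c2=2)
[Jacobi] macro 4: S0 reads c1=2 → after 1×micro: 5; S1 reads c1=2 → after 2×micro: 0; S2 reads c1=2 → after 1×micro: 1 ⇒ (c0=5, c1=0, c2=1)
[Jacobi] macro 5: S0 reads c1=0 → after 1×micro: 1; S1 reads c1=0 → after 2×micro: 2; S2 reads c1=0 → after 1×micro: 2 ⇒ (c0=1, c1=2, c2=2)
[Jacobi] macro 6: S0 reads c1=2 → after 1×micro: 5; S1 reads c1=2 → after 2×micro: 0; S2 reads c1=2 → after 1×micro: 1 ⇒ (c0=5, c1=0, c2=1)
[Jacobi] macro 7: S0 reads c1=0 → after 1×micro: 1; S1 reads c1=0 → after 2×micro: 2; S2 reads c1=0 → after 1×micro: 2 ⇒ (c0=1, c1=2, c2=2)
[Gauss-Seidel] macro 1: S0 reads c1=1 → after 1×micro: -1; S1 reads c1=1 → after 2×micro: 2; S2 reads c1=2 → after 1×micro: 1 ⇒ (c0=-1, c1=2, c2=1)
[Gauss-Seidel] macro 2: S0 reads c1=2 → after 1×micro: 5; S1 reads c1=2 → after 2×micro: 0; S2 reads c1=0 → after 1×micro: 2 ⇒ (c0=5, c1=0, c2=2)
[Gauss-Seidel] macro 3: S0 reads c1=0 → after 1×micro: 1; S1 reads c1=0 → after 2×micro: 2; S2 reads c1=2 → after 1×micro: 1 ⇒ (c0=1, c1=2, c2=1)
[Gauss-Seidel] macro 4: S0 reads c1=2 → after 1×micro: 5; S1 reads c1=2 → after 2×micro: 0; S2 reads c1=0 → after 1×micro: 2 ⇒ (c0=5, c1=0, c2=2)
[Gauss-Seidel] macro 5: S0 reads c1=0 → after 1×micro: 1; S1 reads c1=0 → after 2×micro: 2; S2 reads c1=2 → after 1×micro: 1 ⇒ (c0=1, c1=2, c2=1)
[Gauss-Seidel] macro 6: S0 reads c1=2 → after 1×micro: 5; S1 reads c1=2 → after 2×micro: 0; S2 reads c1=0 → after 1×micro: 2 ⇒ (c0=5, c1=0, c2=2)
[Gauss-Seidel] macro 7: S0 reads c1=0 → after 1×micro: 1; S1 reads c1=0 → after 2×micro: 2; S2 reads c1=2 → after 1×micro: 1 ⇒ (c0=1, c1=2, c2=1)

first divergence at macro-step: 2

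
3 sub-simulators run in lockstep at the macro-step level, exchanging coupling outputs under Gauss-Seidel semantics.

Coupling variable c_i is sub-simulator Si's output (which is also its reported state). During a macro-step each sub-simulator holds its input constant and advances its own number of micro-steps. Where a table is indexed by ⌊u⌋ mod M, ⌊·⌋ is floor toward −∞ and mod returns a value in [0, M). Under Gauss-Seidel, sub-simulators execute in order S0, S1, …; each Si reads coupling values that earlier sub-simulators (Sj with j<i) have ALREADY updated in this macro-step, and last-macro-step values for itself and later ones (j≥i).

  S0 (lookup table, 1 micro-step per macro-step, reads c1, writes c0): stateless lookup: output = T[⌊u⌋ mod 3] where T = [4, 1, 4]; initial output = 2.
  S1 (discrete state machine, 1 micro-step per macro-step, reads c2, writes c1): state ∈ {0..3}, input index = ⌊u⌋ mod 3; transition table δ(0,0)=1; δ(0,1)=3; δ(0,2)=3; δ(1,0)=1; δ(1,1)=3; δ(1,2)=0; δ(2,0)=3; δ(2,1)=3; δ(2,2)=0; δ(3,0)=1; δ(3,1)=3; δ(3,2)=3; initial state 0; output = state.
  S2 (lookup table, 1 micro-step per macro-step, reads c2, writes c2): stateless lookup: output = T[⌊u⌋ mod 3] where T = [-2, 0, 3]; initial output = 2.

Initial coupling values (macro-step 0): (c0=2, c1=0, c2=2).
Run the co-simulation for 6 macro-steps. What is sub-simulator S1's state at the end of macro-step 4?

macro 1: S0 reads c1=0 → after 1×micro: 4; S1 reads c2=2 → after 1×micro: 3; S2 reads c2=2 → after 1×micro: 3 ⇒ (c0=4, c1=3, c2=3)
macro 2: S0 reads c1=3 → after 1×micro: 4; S1 reads c2=3 → after 1×micro: 1; S2 reads c2=3 → after 1×micro: -2 ⇒ (c0=4, c1=1, c2=-2)
macro 3: S0 reads c1=1 → after 1×micro: 1; S1 reads c2=-2 → after 1×micro: 3; S2 reads c2=-2 → after 1×micro: 0 ⇒ (c0=1, c1=3, c2=0)
macro 4: S0 reads c1=3 → after 1×micro: 4; S1 reads c2=0 → after 1×micro: 1; S2 reads c2=0 → after 1×micro: -2 ⇒ (c0=4, c1=1, c2=-2)
macro 5: S0 reads c1=1 → after 1×micro: 1; S1 reads c2=-2 → after 1×micro: 3; S2 reads c2=-2 → after 1×micro: 0 ⇒ (c0=1, c1=3, c2=0)
macro 6: S0 reads c1=3 → after 1×micro: 4; S1 reads c2=0 → after 1×micro: 1; S2 reads c2=0 → after 1×micro: -2 ⇒ (c0=4, c1=1, c2=-2)

S1 state at macro-step 4 = 1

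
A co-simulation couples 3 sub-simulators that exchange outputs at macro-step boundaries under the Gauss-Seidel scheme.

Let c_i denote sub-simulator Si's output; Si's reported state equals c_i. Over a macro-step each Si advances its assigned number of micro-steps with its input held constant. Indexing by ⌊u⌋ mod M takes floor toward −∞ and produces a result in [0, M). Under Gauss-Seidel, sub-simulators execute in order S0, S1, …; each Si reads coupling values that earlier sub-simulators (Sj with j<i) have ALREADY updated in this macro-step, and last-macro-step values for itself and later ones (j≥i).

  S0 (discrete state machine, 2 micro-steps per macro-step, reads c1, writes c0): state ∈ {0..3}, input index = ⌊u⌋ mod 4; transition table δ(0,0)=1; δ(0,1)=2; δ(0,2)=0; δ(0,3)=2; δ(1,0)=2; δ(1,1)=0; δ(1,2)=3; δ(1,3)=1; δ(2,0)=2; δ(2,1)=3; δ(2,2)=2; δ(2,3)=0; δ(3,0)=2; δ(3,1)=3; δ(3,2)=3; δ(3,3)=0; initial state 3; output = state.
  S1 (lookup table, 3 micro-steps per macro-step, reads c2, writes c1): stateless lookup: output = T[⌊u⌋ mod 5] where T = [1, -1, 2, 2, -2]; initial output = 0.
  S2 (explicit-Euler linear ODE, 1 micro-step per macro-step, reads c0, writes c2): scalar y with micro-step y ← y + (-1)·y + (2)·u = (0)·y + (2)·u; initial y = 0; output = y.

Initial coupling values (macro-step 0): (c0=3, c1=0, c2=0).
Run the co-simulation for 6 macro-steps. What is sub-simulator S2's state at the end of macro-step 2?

macro 1: S0 reads c1=0 → after 2×micro: 2; S1 reads c2=0 → after 3×micro: 1; S2 reads c0=2 → after 1×micro: 4 ⇒ (c0=2, c1=1, c2=4)
macro 2: S0 reads c1=1 → after 2×micro: 3; S1 reads c2=4 → after 3×micro: -2; S2 reads c0=3 → after 1×micro: 6 ⇒ (c0=3, c1=-2, c2=6)
macro 3: S0 reads c1=-2 → after 2×micro: 3; S1 reads c2=6 → after 3×micro: -1; S2 reads c0=3 → after 1×micro: 6 ⇒ (c0=3, c1=-1, c2=6)
macro 4: S0 reads c1=-1 → after 2×micro: 2; S1 reads c2=6 → after 3×micro: -1; S2 reads c0=2 → after 1×micro: 4 ⇒ (c0=2, c1=-1, c2=4)
macro 5: S0 reads c1=-1 → after 2×micro: 2; S1 reads c2=4 → after 3×micro: -2; S2 reads c0=2 → after 1×micro: 4 ⇒ (c0=2, c1=-2, c2=4)
macro 6: S0 reads c1=-2 → after 2×micro: 2; S1 reads c2=4 → after 3×micro: -2; S2 reads c0=2 → after 1×micro: 4 ⇒ (c0=2, c1=-2, c2=4)

S2 state at macro-step 2 = 6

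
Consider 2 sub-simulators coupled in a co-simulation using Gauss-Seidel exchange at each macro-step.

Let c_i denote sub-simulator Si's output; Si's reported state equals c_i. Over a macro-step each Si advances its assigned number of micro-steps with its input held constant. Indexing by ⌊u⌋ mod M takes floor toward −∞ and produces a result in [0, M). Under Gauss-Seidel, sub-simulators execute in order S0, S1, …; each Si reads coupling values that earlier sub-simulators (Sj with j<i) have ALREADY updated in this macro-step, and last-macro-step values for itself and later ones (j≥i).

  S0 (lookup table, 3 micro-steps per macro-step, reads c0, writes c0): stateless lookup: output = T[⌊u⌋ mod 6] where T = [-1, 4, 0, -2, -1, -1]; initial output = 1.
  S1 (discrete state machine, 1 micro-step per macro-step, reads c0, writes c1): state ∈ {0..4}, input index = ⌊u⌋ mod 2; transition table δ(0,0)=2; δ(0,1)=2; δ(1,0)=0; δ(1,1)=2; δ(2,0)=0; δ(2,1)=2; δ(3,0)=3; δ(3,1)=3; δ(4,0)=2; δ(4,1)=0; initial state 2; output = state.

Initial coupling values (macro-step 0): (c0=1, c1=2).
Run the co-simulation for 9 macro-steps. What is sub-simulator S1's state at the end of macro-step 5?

macro 1: S0 reads c0=1 → after 3×micro: 4; S1 reads c0=4 → after 1×micro: 0 ⇒ (c0=4, c1=0)
macro 2: S0 reads c0=4 → after 3×micro: -1; S1 reads c0=-1 → after 1×micro: 2 ⇒ (c0=-1, c1=2)
macro 3: S0 reads c0=-1 → after 3×micro: -1; S1 reads c0=-1 → after 1×micro: 2 ⇒ (c0=-1, c1=2)
macro 4: S0 reads c0=-1 → after 3×micro: -1; S1 reads c0=-1 → after 1×micro: 2 ⇒ (c0=-1, c1=2)
macro 5: S0 reads c0=-1 → after 3×micro: -1; S1 reads c0=-1 → after 1×micro: 2 ⇒ (c0=-1, c1=2)
macro 6: S0 reads c0=-1 → after 3×micro: -1; S1 reads c0=-1 → after 1×micro: 2 ⇒ (c0=-1, c1=2)
macro 7: S0 reads c0=-1 → after 3×micro: -1; S1 reads c0=-1 → after 1×micro: 2 ⇒ (c0=-1, c1=2)
macro 8: S0 reads c0=-1 → after 3×micro: -1; S1 reads c0=-1 → after 1×micro: 2 ⇒ (c0=-1, c1=2)
macro 9: S0 reads c0=-1 → after 3×micro: -1; S1 reads c0=-1 → after 1×micro: 2 ⇒ (c0=-1, c1=2)

S1 state at macro-step 5 = 2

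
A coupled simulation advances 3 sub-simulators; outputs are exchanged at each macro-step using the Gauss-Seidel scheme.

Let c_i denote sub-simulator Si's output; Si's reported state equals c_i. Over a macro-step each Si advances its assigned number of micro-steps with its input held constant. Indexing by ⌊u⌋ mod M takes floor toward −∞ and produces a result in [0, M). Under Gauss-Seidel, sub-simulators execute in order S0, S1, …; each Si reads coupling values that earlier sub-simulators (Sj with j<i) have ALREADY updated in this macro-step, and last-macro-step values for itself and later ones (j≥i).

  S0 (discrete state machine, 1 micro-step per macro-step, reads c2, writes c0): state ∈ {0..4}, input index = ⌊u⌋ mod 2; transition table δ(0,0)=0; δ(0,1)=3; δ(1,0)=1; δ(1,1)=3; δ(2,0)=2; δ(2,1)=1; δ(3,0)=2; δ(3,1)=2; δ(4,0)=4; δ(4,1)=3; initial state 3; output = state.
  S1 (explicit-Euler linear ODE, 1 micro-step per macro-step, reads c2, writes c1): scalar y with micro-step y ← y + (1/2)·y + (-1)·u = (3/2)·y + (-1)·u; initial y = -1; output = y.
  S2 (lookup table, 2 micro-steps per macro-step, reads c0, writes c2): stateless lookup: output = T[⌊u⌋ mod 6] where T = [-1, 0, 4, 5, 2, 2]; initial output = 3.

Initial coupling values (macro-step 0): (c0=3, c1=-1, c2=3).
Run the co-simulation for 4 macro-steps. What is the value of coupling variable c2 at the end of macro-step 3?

macro 1: S0 reads c2=3 → after 1×micro: 2; S1 reads c2=3 → after 1×micro: -9/2; S2 reads c0=2 → after 2×micro: 4 ⇒ (c0=2, c1=-9/2, c2=4)
macro 2: S0 reads c2=4 → after 1×micro: 2; S1 reads c2=4 → after 1×micro: -43/4; S2 reads c0=2 → after 2×micro: 4 ⇒ (c0=2, c1=-43/4, c2=4)
macro 3: S0 reads c2=4 → after 1×micro: 2; S1 reads c2=4 → after 1×micro: -161/8; S2 reads c0=2 → after 2×micro: 4 ⇒ (c0=2, c1=-161/8, c2=4)
macro 4: S0 reads c2=4 → after 1×micro: 2; S1 reads c2=4 → after 1×micro: -547/16; S2 reads c0=2 → after 2×micro: 4 ⇒ (c0=2, c1=-547/16, c2=4)

c2 at macro-step 3 = 4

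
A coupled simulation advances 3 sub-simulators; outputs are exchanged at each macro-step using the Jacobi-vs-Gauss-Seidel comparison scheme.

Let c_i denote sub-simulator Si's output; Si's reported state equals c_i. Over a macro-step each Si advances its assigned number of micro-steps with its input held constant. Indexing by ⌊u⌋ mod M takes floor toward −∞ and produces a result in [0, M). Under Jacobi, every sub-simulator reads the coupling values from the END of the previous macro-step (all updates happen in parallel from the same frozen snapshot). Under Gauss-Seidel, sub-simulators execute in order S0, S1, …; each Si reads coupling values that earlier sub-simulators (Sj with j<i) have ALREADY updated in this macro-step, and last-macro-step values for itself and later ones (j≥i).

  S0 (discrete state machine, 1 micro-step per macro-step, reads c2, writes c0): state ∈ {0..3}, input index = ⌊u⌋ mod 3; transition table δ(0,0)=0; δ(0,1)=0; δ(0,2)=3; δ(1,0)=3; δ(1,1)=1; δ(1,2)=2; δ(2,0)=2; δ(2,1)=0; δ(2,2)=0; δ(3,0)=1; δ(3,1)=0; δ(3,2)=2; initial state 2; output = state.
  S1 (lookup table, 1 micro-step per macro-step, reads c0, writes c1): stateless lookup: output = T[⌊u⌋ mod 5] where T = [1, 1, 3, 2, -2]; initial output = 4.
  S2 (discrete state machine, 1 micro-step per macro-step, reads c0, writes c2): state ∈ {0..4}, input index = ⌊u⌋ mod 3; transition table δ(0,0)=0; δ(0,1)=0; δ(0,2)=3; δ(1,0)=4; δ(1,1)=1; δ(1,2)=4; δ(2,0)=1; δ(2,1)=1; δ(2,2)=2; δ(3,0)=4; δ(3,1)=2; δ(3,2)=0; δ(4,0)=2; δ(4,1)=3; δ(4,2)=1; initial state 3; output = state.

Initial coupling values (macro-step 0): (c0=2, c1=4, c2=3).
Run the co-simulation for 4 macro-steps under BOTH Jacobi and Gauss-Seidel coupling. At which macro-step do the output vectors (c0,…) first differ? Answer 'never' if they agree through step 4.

first divergence at macro-step: never

[Jacobi] macro 1: S0 reads c2=3 → after 1×micro: 2; S1 reads c0=2 → after 1×micro: 3; S2 reads c0=2 → after 1×micro: 0 ⇒ (c0=2, c1=3, c2=0)
[Jacobi] macro 2: S0 reads c2=0 → after 1×micro: 2; S1 reads c0=2 → after 1×micro: 3; S2 reads c0=2 → after 1×micro: 3 ⇒ (c0=2, c1=3, c2=3)
[Jacobi] macro 3: S0 reads c2=3 → after 1×micro: 2; S1 reads c0=2 → after 1×micro: 3; S2 reads c0=2 → after 1×micro: 0 ⇒ (c0=2, c1=3, c2=0)
[Jacobi] macro 4: S0 reads c2=0 → after 1×micro: 2; S1 reads c0=2 → after 1×micro: 3; S2 reads c0=2 → after 1×micro: 3 ⇒ (c0=2, c1=3, c2=3)
[Gauss-Seidel] macro 1: S0 reads c2=3 → after 1×micro: 2; S1 reads c0=2 → after 1×micro: 3; S2 reads c0=2 → after 1×micro: 0 ⇒ (c0=2, c1=3, c2=0)
[Gauss-Seidel] macro 2: S0 reads c2=0 → after 1×micro: 2; S1 reads c0=2 → after 1×micro: 3; S2 reads c0=2 → after 1×micro: 3 ⇒ (c0=2, c1=3, c2=3)
[Gauss-Seidel] macro 3: S0 reads c2=3 → after 1×micro: 2; S1 reads c0=2 → after 1×micro: 3; S2 reads c0=2 → after 1×micro: 0 ⇒ (c0=2, c1=3, c2=0)
[Gauss-Seidel] macro 4: S0 reads c2=0 → after 1×micro: 2; S1 reads c0=2 → after 1×micro: 3; S2 reads c0=2 → after 1×micro: 3 ⇒ (c0=2, c1=3, c2=3)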